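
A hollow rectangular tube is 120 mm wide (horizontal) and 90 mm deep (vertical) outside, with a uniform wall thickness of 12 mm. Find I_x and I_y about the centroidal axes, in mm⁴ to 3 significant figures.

I_x ≈ 4.99 × 10⁶ mm⁴, I_y ≈ 8.09 × 10⁶ mm⁴

Split into non-overlapping primitives; take the origin at the lower-left of the bounding box.
Outer rectangle: 120 × 90, A = 10 800 mm², y = 45 mm, Ī = 7 290 000 mm⁴.
Inner void (subtracted): 96 × 66, A = 6 336 mm², y = 45 mm, Ī = 2 299 968 mm⁴.
By symmetry the centroid is at mid-height, ȳ = 45 mm.
All pieces are centred on the centroidal x-axis, so I = ΣĪ (holes subtracted) = 4 990 032 mm⁴.
Repeating about the centroidal y-axis gives I_y = 8 093 952 mm⁴.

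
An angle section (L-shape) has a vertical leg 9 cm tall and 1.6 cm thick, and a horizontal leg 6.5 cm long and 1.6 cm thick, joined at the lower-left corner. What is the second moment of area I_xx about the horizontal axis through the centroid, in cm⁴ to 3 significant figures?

I_xx ≈ 168 cm⁴

Split into non-overlapping primitives; take the origin at the lower-left of the bounding box.
Vertical leg: 1.6 × 9, A = 14.4 cm², y = 4.5 cm, Ī = 97.2 cm⁴.
Horizontal leg (remainder): 4.9 × 1.6, A = 7.84 cm², y = 0.8 cm, Ī = 1.6725 cm⁴.
Centroid: ȳ = ΣA·y / ΣA = 3.1957 cm.
Transfer each piece to the horizontal axis through the centroid using Ī + A·d² with d = y − 3.1957:
  vertical leg: d = 1.3043 cm → contributes +121.7 cm⁴
  horizontal leg (remainder): d = -2.3957 cm → contributes +46.669 cm⁴
Total I = 168.37 cm⁴.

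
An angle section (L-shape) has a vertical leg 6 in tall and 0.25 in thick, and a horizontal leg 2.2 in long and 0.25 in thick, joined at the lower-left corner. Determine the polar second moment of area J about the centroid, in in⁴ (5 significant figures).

Split into non-overlapping primitives; take the origin at the lower-left of the bounding box.
Vertical leg: 0.25 × 6, A = 1.5 in², y = 3 in, Ī = 4.5 in⁴.
Horizontal leg (remainder): 1.95 × 0.25, A = 0.4875 in², y = 0.125 in, Ī = 0.002539063 in⁴.
Centroid: ȳ = ΣA·y / ΣA = 2.294811 in.
Transfer each piece to the centroidal x-axis using Ī + A·d² with d = y − 2.294811:
  vertical leg: d = 0.7051887 in → contributes +5.245937 in⁴
  horizontal leg (remainder): d = -2.169811 in → contributes +2.297729 in⁴
Total I = 7.543665 in⁴.
For the y-axis: x̄ = 0.3948113 in.
Repeating about the centroidal y-axis gives I_y = 0.6074777 in⁴.
Polar second moment: J = I_x + I_y = 8.151143 in⁴.

J ≈ 8.1511 in⁴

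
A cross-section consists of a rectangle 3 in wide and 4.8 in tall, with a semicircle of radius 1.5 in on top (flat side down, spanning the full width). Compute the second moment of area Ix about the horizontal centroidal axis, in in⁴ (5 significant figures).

Split into non-overlapping primitives; take the origin at the lower-left of the bounding box.
Rectangular body: 3 × 4.8, A = 14.4 in², y = 2.4 in, Ī = 27.648 in⁴.
Semicircular cap: semicircle r = 1.5, A = 3.534292 in², y = 5.43662 in, Ī = 0.5556446 in⁴.
Centroid: ȳ = ΣA·y / ΣA = 2.998423 in.
Transfer each piece to the horizontal centroidal axis using Ī + A·d² with d = y − 2.998423:
  rectangular body: d = -0.5984234 in → contributes +32.80479 in⁴
  semicircular cap: d = 2.438196 in → contributes +21.56631 in⁴
Total I = 54.3711 in⁴.

Ix ≈ 54.371 in⁴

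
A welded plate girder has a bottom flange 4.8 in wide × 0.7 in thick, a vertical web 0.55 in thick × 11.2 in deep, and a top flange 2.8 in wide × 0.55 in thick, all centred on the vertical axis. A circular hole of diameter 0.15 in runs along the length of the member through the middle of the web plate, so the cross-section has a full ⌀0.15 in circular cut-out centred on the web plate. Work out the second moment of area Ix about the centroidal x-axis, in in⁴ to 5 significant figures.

Break the section into simple shapes (no overlaps), measuring from the bottom-left corner of the bounding box.
Bottom plate: 4.8 × 0.7, A = 3.36 in², y = 0.35 in, Ī = 0.1372 in⁴.
Web plate: 0.55 × 11.2, A = 6.16 in², y = 6.3 in, Ī = 64.39253 in⁴.
Top plate: 2.8 × 0.55, A = 1.54 in², y = 12.175 in, Ī = 0.03882083 in⁴.
Hole (subtracted): ⌀0.15, A = 0.01767146 in², y = 6.3 in, Ī = 0.00002485049 in⁴.
Centroid: ȳ = ΣA·y / ΣA = 5.308859 in.
Transfer each piece to the centroidal x-axis using Ī + A·d² with d = y − 5.308859:
  bottom plate: d = -4.958859 in → contributes +82.76056 in⁴
  web plate: d = 0.9911406 in → contributes +70.44387 in⁴
  top plate: d = 6.866141 in → contributes +72.64041 in⁴
  hole: d = 0.9911406 in → contributes −0.01738458 in⁴
Total I = 225.8275 in⁴.

Ix ≈ 225.83 in⁴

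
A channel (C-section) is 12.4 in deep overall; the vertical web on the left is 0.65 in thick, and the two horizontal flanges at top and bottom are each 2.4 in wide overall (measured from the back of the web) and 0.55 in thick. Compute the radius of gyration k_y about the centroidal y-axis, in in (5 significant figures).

k_y ≈ 0.54929 in

Split into non-overlapping primitives; take the origin at the lower-left of the bounding box.
Web: 0.65 × 12.4, A = 8.06 in², x = 0.325 in, Ī = 0.2837792 in⁴.
Top flange (beyond web): 1.75 × 0.55, A = 0.9625 in², x = 1.525 in, Ī = 0.245638 in⁴.
Bottom flange (beyond web): 1.75 × 0.55, A = 0.9625 in², x = 1.525 in, Ī = 0.245638 in⁴.
Centroid: x̄ = ΣA·x / ΣA = 0.556347 in.
Transfer each piece to the centroidal y-axis using Ī + A·d² with d = x − 0.556347:
  web: d = -0.231347 in → contributes +0.715162 in⁴
  top flange (beyond web): d = 0.968653 in → contributes +1.148741 in⁴
  bottom flange (beyond web): d = 0.968653 in → contributes +1.148741 in⁴
Total I = 3.012644 in⁴.
Radius of gyration: k = √(I/A) = √(3.012644 / 9.985) = 0.5492877 in.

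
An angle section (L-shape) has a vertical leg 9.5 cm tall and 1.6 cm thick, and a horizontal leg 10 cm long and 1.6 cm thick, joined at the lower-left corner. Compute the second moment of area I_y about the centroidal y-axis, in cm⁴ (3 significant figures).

I_y ≈ 261 cm⁴

Break the section into simple shapes (no overlaps), measuring from the bottom-left corner of the bounding box.
Vertical leg: 1.6 × 9.5, A = 15.2 cm², x = 0.8 cm, Ī = 3.2427 cm⁴.
Horizontal leg (remainder): 8.4 × 1.6, A = 13.44 cm², x = 5.8 cm, Ī = 79.027 cm⁴.
Centroid: x̄ = ΣA·x / ΣA = 3.1464 cm.
Transfer each piece to the centroidal y-axis using Ī + A·d² with d = x − 3.1464:
  vertical leg: d = -2.3464 cm → contributes +86.925 cm⁴
  horizontal leg (remainder): d = 2.6536 cm → contributes +173.67 cm⁴
Total I = 260.59 cm⁴.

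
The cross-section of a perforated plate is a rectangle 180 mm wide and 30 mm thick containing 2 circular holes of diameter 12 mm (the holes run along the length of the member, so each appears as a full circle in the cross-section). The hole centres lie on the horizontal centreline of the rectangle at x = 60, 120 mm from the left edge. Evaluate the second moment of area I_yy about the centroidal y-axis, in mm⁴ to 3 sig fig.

Decompose the section into non-overlapping parts with the origin at the bottom-left of its bounding rectangle.
Plate: 180 × 30, A = 5 400 mm², x = 90 mm, Ī = 14 580 000 mm⁴.
Hole 1 (subtracted): ⌀12, A = 113.1 mm², x = 60 mm, Ī = 1017.9 mm⁴.
Hole 2 (subtracted): ⌀12, A = 113.1 mm², x = 120 mm, Ī = 1017.9 mm⁴.
By symmetry the centroid is at mid-width, x̄ = 90 mm.
Transfer each piece to the centroidal y-axis using Ī + A·d² with d = x − 90:
  plate: d = 0 mm → contributes +14 580 000 mm⁴
  hole 1: d = -30 mm → contributes −102 805 mm⁴
  hole 2: d = 30 mm → contributes −102 805 mm⁴
Total I = 14 374 389 mm⁴.

I_yy ≈ 1.44 × 10⁷ mm⁴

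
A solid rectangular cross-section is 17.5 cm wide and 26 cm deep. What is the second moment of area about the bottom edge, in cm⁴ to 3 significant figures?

The section: 17.5 × 26, A = 455 cm², y = 13 cm, Ī = 25 632 cm⁴.
Transfer it to a horizontal axis along the bottom face using Ī + A·d² with d = y − 0:
  the section: d = 13 cm → contributes +102 527 cm⁴
Total I = 102 527 cm⁴.

I_base ≈ 1.03 × 10⁵ cm⁴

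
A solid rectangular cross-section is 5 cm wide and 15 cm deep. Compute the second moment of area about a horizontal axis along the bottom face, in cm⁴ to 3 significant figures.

I_base ≈ 5630 cm⁴

The section: 5 × 15, A = 75 cm², y = 7.5 cm, Ī = 1406.3 cm⁴.
Transfer it to the bottom edge using Ī + A·d² with d = y − 0:
  the section: d = 7.5 cm → contributes +5 625 cm⁴
Total I = 5 625 cm⁴.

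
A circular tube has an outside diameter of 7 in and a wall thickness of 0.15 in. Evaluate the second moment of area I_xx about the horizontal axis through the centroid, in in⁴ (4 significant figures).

Split into non-overlapping primitives; take the origin at the lower-left of the bounding box.
Outer circle: ⌀7, A = 38.4845 in², y = 3.5 in, Ī = 117.859 in⁴.
Bore (subtracted): ⌀6.7, A = 35.2565 in², y = 3.5 in, Ī = 98.9166 in⁴.
By symmetry the centroid is at mid-height, ȳ = 3.5 in.
All pieces are centred on the horizontal axis through the centroid, so I = ΣĪ (holes subtracted) = 18.9422 in⁴.

I_xx ≈ 18.94 in⁴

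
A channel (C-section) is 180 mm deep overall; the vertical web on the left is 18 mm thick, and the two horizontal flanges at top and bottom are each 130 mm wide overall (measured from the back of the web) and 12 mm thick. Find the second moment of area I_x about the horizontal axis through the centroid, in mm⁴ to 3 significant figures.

I_x ≈ 2.77 × 10⁷ mm⁴

Break the section into simple shapes (no overlaps), measuring from the bottom-left corner of the bounding box.
Web: 18 × 180, A = 3 240 mm², y = 90 mm, Ī = 8 748 000 mm⁴.
Top flange (beyond web): 112 × 12, A = 1 344 mm², y = 174 mm, Ī = 16 128 mm⁴.
Bottom flange (beyond web): 112 × 12, A = 1 344 mm², y = 6 mm, Ī = 16 128 mm⁴.
By symmetry the centroid is at mid-height, ȳ = 90 mm.
Transfer each piece to the horizontal axis through the centroid using Ī + A·d² with d = y − 90:
  web: d = 0 mm → contributes +8 748 000 mm⁴
  top flange (beyond web): d = 84 mm → contributes +9 499 392 mm⁴
  bottom flange (beyond web): d = -84 mm → contributes +9 499 392 mm⁴
Total I = 27 746 784 mm⁴.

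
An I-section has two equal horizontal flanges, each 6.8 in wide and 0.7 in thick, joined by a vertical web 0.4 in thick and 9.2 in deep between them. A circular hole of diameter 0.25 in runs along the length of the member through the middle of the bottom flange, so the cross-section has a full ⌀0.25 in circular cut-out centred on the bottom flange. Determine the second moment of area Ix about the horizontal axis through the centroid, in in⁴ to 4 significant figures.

Ix ≈ 258.4 in⁴

Decompose the section into non-overlapping parts with the origin at the bottom-left of its bounding rectangle.
Bottom flange: 6.8 × 0.7, A = 4.76 in², y = 0.35 in, Ī = 0.194367 in⁴.
Web: 0.4 × 9.2, A = 3.68 in², y = 5.3 in, Ī = 25.9563 in⁴.
Top flange: 6.8 × 0.7, A = 4.76 in², y = 10.25 in, Ī = 0.194367 in⁴.
Hole (subtracted): ⌀0.25, A = 0.0490874 in², y = 0.35 in, Ī = 0.000191748 in⁴.
Centroid: ȳ = ΣA·y / ΣA = 5.31848 in.
Transfer each piece to the horizontal axis through the centroid using Ī + A·d² with d = y − 5.31848:
  bottom flange: d = -4.96848 in → contributes +117.699 in⁴
  web: d = -0.0184765 in → contributes +25.9575 in⁴
  top flange: d = 4.93152 in → contributes +115.957 in⁴
  hole: d = -4.96848 in → contributes −1.21195 in⁴
Total I = 258.401 in⁴.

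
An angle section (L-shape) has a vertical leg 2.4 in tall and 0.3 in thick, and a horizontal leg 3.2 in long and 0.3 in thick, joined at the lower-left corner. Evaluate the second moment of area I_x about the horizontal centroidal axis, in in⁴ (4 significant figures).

I_x ≈ 0.7865 in⁴

Treat the section as a set of non-overlapping primitives; coordinates are from the bounding-box lower-left.
Vertical leg: 0.3 × 2.4, A = 0.72 in², y = 1.2 in, Ī = 0.3456 in⁴.
Horizontal leg (remainder): 2.9 × 0.3, A = 0.87 in², y = 0.15 in, Ī = 0.006525 in⁴.
Centroid: ȳ = ΣA·y / ΣA = 0.625472 in.
Transfer each piece to the horizontal centroidal axis using Ī + A·d² with d = y − 0.625472:
  vertical leg: d = 0.574528 in → contributes +0.58326 in⁴
  horizontal leg (remainder): d = -0.475472 in → contributes +0.203209 in⁴
Total I = 0.786468 in⁴.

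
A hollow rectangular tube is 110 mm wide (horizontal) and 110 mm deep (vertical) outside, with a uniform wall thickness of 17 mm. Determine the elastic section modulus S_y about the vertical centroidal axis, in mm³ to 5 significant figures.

S_y ≈ 1.7128 × 10⁵ mm³

Decompose the section into non-overlapping parts with the origin at the bottom-left of its bounding rectangle.
Outer rectangle: 110 × 110, A = 12 100 mm², x = 55 mm, Ī = 12 200 833 mm⁴.
Inner void (subtracted): 76 × 76, A = 5 776 mm², x = 55 mm, Ī = 2 780 181 mm⁴.
By symmetry the centroid is at mid-width, x̄ = 55 mm.
All pieces are centred on the vertical centroidal axis, so I = ΣĪ (holes subtracted) = 9 420 652 mm⁴.
Extreme fibre distance c = 55 mm; S = I/c = 171284.6 mm³.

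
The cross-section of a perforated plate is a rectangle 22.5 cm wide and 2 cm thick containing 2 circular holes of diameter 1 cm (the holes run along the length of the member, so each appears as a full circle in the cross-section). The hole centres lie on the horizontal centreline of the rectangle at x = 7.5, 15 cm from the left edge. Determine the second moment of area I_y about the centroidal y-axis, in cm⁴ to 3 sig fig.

I_y ≈ 1880 cm⁴

Decompose the section into non-overlapping parts with the origin at the bottom-left of its bounding rectangle.
Plate: 22.5 × 2, A = 45 cm², x = 11.25 cm, Ī = 1898.4 cm⁴.
Hole 1 (subtracted): ⌀1, A = 0.7854 cm², x = 7.5 cm, Ī = 0.049087 cm⁴.
Hole 2 (subtracted): ⌀1, A = 0.7854 cm², x = 15 cm, Ī = 0.049087 cm⁴.
By symmetry the centroid is at mid-width, x̄ = 11.25 cm.
Transfer each piece to the centroidal y-axis using Ī + A·d² with d = x − 11.25:
  plate: d = 0 cm → contributes +1898.4 cm⁴
  hole 1: d = -3.75 cm → contributes −11.094 cm⁴
  hole 2: d = 3.75 cm → contributes −11.094 cm⁴
Total I = 1876.3 cm⁴.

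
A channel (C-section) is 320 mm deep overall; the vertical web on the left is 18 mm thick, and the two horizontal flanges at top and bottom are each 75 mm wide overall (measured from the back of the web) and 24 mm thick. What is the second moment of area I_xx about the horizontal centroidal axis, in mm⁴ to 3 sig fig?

I_xx ≈ 1.09 × 10⁸ mm⁴

Split into non-overlapping primitives; take the origin at the lower-left of the bounding box.
Web: 18 × 320, A = 5 760 mm², y = 160 mm, Ī = 49 152 000 mm⁴.
Top flange (beyond web): 57 × 24, A = 1 368 mm², y = 308 mm, Ī = 65 664 mm⁴.
Bottom flange (beyond web): 57 × 24, A = 1 368 mm², y = 12 mm, Ī = 65 664 mm⁴.
By symmetry the centroid is at mid-height, ȳ = 160 mm.
Transfer each piece to the horizontal centroidal axis using Ī + A·d² with d = y − 160:
  web: d = 0 mm → contributes +49 152 000 mm⁴
  top flange (beyond web): d = 148 mm → contributes +30 030 336 mm⁴
  bottom flange (beyond web): d = -148 mm → contributes +30 030 336 mm⁴
Total I = 109 212 672 mm⁴.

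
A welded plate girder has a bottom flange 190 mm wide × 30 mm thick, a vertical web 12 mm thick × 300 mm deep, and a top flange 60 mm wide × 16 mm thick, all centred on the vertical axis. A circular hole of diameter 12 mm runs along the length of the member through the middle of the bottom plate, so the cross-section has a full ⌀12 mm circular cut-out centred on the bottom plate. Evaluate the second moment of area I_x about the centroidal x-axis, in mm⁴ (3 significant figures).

I_x ≈ 1.45 × 10⁸ mm⁴

Break the section into simple shapes (no overlaps), measuring from the bottom-left corner of the bounding box.
Bottom plate: 190 × 30, A = 5 700 mm², y = 15 mm, Ī = 427 500 mm⁴.
Web plate: 12 × 300, A = 3 600 mm², y = 180 mm, Ī = 27 000 000 mm⁴.
Top plate: 60 × 16, A = 960 mm², y = 338 mm, Ī = 20 480 mm⁴.
Hole (subtracted): ⌀12, A = 113.1 mm², y = 15 mm, Ī = 1017.9 mm⁴.
Centroid: ȳ = ΣA·y / ΣA = 104.1 mm.
Transfer each piece to the centroidal x-axis using Ī + A·d² with d = y − 104.1:
  bottom plate: d = -89.099 mm → contributes +45 677 813 mm⁴
  web plate: d = 75.901 mm → contributes +47 739 402 mm⁴
  top plate: d = 233.9 mm → contributes +52 541 721 mm⁴
  hole: d = -89.099 mm → contributes −898 858 mm⁴
Total I = 145 060 078 mm⁴.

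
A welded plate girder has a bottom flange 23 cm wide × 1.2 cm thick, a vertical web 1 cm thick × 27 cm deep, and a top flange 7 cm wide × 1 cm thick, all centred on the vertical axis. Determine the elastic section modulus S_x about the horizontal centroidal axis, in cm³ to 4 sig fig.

Break the section into simple shapes (no overlaps), measuring from the bottom-left corner of the bounding box.
Bottom plate: 23 × 1.2, A = 27.6 cm², y = 0.6 cm, Ī = 3.312 cm⁴.
Web plate: 1 × 27, A = 27 cm², y = 14.7 cm, Ī = 1640.25 cm⁴.
Top plate: 7 × 1, A = 7 cm², y = 28.7 cm, Ī = 0.583333 cm⁴.
Centroid: ȳ = ΣA·y / ΣA = 9.97338 cm.
Transfer each piece to the horizontal centroidal axis using Ī + A·d² with d = y − 9.97338:
  bottom plate: d = -9.37338 cm → contributes +2428.25 cm⁴
  web plate: d = 4.72662 cm → contributes +2243.46 cm⁴
  top plate: d = 18.7266 cm → contributes +2455.39 cm⁴
Total I = 7127.1 cm⁴.
Extreme fibre distance c = 19.2266 cm; S = I/c = 370.689 cm³.

S_x ≈ 370.7 cm³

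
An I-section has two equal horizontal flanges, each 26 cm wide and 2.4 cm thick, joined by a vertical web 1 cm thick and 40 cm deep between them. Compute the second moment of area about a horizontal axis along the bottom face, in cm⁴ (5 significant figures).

Treat the section as a set of non-overlapping primitives; coordinates are from the bounding-box lower-left.
Bottom flange: 26 × 2.4, A = 62.4 cm², y = 1.2 cm, Ī = 29.952 cm⁴.
Web: 1 × 40, A = 40 cm², y = 22.4 cm, Ī = 5333.333 cm⁴.
Top flange: 26 × 2.4, A = 62.4 cm², y = 43.6 cm, Ī = 29.952 cm⁴.
Transfer each piece to the bottom edge using Ī + A·d² with d = y − 0:
  bottom flange: d = 1.2 cm → contributes +119.808 cm⁴
  web: d = 22.4 cm → contributes +25403.73 cm⁴
  top flange: d = 43.6 cm → contributes +118649.9 cm⁴
Total I = 144173.4 cm⁴.

I_base ≈ 1.4417 × 10⁵ cm⁴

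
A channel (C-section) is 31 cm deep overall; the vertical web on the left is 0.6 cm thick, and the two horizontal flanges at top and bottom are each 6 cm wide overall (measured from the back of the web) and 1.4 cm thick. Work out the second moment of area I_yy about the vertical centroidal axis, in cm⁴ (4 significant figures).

Decompose the section into non-overlapping parts with the origin at the bottom-left of its bounding rectangle.
Web: 0.6 × 31, A = 18.6 cm², x = 0.3 cm, Ī = 0.558 cm⁴.
Top flange (beyond web): 5.4 × 1.4, A = 7.56 cm², x = 3.3 cm, Ī = 18.3708 cm⁴.
Bottom flange (beyond web): 5.4 × 1.4, A = 7.56 cm², x = 3.3 cm, Ī = 18.3708 cm⁴.
Centroid: x̄ = ΣA·x / ΣA = 1.6452 cm.
Transfer each piece to the vertical centroidal axis using Ī + A·d² with d = x − 1.6452:
  web: d = -1.3452 cm → contributes +34.2157 cm⁴
  top flange (beyond web): d = 1.6548 cm → contributes +39.0729 cm⁴
  bottom flange (beyond web): d = 1.6548 cm → contributes +39.0729 cm⁴
Total I = 112.362 cm⁴.

I_yy ≈ 112.4 cm⁴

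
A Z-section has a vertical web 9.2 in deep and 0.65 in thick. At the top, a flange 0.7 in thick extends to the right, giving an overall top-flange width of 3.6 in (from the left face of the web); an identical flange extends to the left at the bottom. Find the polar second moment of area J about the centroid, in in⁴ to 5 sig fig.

Break the section into simple shapes (no overlaps), measuring from the bottom-left corner of the bounding box.
Web: 0.65 × 9.2, A = 5.98 in², y = 4.6 in, Ī = 42.17893 in⁴.
Top flange (beyond web): 2.95 × 0.7, A = 2.065 in², y = 8.85 in, Ī = 0.08432083 in⁴.
Bottom flange (beyond web): 2.95 × 0.7, A = 2.065 in², y = 0.35 in, Ī = 0.08432083 in⁴.
Centroid: ȳ = ΣA·y / ΣA = 4.6 in.
Transfer each piece to the centroidal x-axis using Ī + A·d² with d = y − 4.6:
  web: d = 0 in → contributes +42.17893 in⁴
  top flange (beyond web): d = 4.25 in → contributes +37.38338 in⁴
  bottom flange (beyond web): d = -4.25 in → contributes +37.38338 in⁴
Total I = 116.9457 in⁴.
For the y-axis: x̄ = 3.275 in.
Repeating about the centroidal y-axis gives I_y = 16.58686 in⁴.
Polar second moment: J = I_x + I_y = 133.5326 in⁴.

J ≈ 133.53 in⁴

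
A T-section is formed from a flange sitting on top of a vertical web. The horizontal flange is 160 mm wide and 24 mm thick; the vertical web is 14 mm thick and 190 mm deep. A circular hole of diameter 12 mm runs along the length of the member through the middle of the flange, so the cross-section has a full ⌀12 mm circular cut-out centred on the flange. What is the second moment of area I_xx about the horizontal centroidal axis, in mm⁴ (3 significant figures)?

Treat the section as a set of non-overlapping primitives; coordinates are from the bounding-box lower-left.
Flange: 160 × 24, A = 3 840 mm², y = 202 mm, Ī = 184 320 mm⁴.
Web: 14 × 190, A = 2 660 mm², y = 95 mm, Ī = 8 002 167 mm⁴.
Hole (subtracted): ⌀12, A = 113.1 mm², y = 202 mm, Ī = 1017.9 mm⁴.
Centroid: ȳ = ΣA·y / ΣA = 157.44 mm.
Transfer each piece to the horizontal centroidal axis using Ī + A·d² with d = y − 157.44:
  flange: d = 44.563 mm → contributes +7 810 051 mm⁴
  web: d = -62.437 mm → contributes +18 371 831 mm⁴
  hole: d = 44.563 mm → contributes −225 614 mm⁴
Total I = 25 956 267 mm⁴.

I_xx ≈ 2.60 × 10⁷ mm⁴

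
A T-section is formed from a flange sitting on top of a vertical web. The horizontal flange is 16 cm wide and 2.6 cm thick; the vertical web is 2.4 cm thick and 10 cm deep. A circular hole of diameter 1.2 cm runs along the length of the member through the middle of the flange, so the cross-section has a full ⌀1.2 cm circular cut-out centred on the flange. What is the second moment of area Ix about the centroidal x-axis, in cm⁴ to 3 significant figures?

Break the section into simple shapes (no overlaps), measuring from the bottom-left corner of the bounding box.
Flange: 16 × 2.6, A = 41.6 cm², y = 11.3 cm, Ī = 23.435 cm⁴.
Web: 2.4 × 10, A = 24 cm², y = 5 cm, Ī = 200 cm⁴.
Hole (subtracted): ⌀1.2, A = 1.131 cm², y = 11.3 cm, Ī = 0.10179 cm⁴.
Centroid: ȳ = ΣA·y / ΣA = 8.9547 cm.
Transfer each piece to the centroidal x-axis using Ī + A·d² with d = y − 8.9547:
  flange: d = 2.3453 cm → contributes +252.26 cm⁴
  web: d = -3.9547 cm → contributes +575.35 cm⁴
  hole: d = 2.3453 cm → contributes −6.3227 cm⁴
Total I = 821.28 cm⁴.

Ix ≈ 821 cm⁴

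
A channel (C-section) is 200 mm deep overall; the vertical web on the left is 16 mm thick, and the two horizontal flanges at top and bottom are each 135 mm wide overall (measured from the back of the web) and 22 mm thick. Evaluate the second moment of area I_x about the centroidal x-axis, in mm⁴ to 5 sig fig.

I_x ≈ 5.2352 × 10⁷ mm⁴

Decompose the section into non-overlapping parts with the origin at the bottom-left of its bounding rectangle.
Web: 16 × 200, A = 3 200 mm², y = 100 mm, Ī = 10 666 667 mm⁴.
Top flange (beyond web): 119 × 22, A = 2 618 mm², y = 189 mm, Ī = 105592.7 mm⁴.
Bottom flange (beyond web): 119 × 22, A = 2 618 mm², y = 11 mm, Ī = 105592.7 mm⁴.
By symmetry the centroid is at mid-height, ȳ = 100 mm.
Transfer each piece to the centroidal x-axis using Ī + A·d² with d = y − 100:
  web: d = 0 mm → contributes +10 666 667 mm⁴
  top flange (beyond web): d = 89 mm → contributes +20 842 771 mm⁴
  bottom flange (beyond web): d = -89 mm → contributes +20 842 771 mm⁴
Total I = 52 352 208 mm⁴.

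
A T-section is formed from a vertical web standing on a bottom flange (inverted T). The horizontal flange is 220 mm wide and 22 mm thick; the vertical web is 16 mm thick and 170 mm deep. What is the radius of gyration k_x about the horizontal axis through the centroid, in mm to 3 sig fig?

Break the section into simple shapes (no overlaps), measuring from the bottom-left corner of the bounding box.
Flange: 220 × 22, A = 4 840 mm², y = 11 mm, Ī = 195 213 mm⁴.
Web: 16 × 170, A = 2 720 mm², y = 107 mm, Ī = 6 550 667 mm⁴.
Centroid: ȳ = ΣA·y / ΣA = 45.54 mm.
Transfer each piece to the horizontal axis through the centroid using Ī + A·d² with d = y − 45.54:
  flange: d = -34.54 mm → contributes +5 969 283 mm⁴
  web: d = 61.46 mm → contributes +16 825 115 mm⁴
Total I = 22 794 398 mm⁴.
Radius of gyration: k = √(I/A) = √(22 794 398 / 7 560) = 54.91 mm.

k_x ≈ 54.9 mm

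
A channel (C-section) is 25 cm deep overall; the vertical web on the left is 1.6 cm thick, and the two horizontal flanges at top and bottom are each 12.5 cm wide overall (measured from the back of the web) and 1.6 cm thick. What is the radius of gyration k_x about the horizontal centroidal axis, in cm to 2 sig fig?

Break the section into simple shapes (no overlaps), measuring from the bottom-left corner of the bounding box.
Web: 1.6 × 25, A = 40 cm², y = 12.5 cm, Ī = 2 083 cm⁴.
Top flange (beyond web): 10.9 × 1.6, A = 17.44 cm², y = 24.2 cm, Ī = 3.721 cm⁴.
Bottom flange (beyond web): 10.9 × 1.6, A = 17.44 cm², y = 0.8 cm, Ī = 3.721 cm⁴.
By symmetry the centroid is at mid-height, ȳ = 12.5 cm.
Transfer each piece to the horizontal centroidal axis using Ī + A·d² with d = y − 12.5:
  web: d = 0 cm → contributes +2 083 cm⁴
  top flange (beyond web): d = 11.7 cm → contributes +2 391 cm⁴
  bottom flange (beyond web): d = -11.7 cm → contributes +2 391 cm⁴
Total I = 6 865 cm⁴.
Radius of gyration: k = √(I/A) = √(6 865 / 74.88) = 9.575 cm.

k_x ≈ 9.6 cm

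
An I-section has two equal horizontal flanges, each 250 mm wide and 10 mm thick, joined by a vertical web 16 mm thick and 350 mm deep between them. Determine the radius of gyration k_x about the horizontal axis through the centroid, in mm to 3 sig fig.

k_x ≈ 144 mm

Decompose the section into non-overlapping parts with the origin at the bottom-left of its bounding rectangle.
Bottom flange: 250 × 10, A = 2 500 mm², y = 5 mm, Ī = 20 833 mm⁴.
Web: 16 × 350, A = 5 600 mm², y = 185 mm, Ī = 57 166 667 mm⁴.
Top flange: 250 × 10, A = 2 500 mm², y = 365 mm, Ī = 20 833 mm⁴.
By symmetry the centroid is at mid-height, ȳ = 185 mm.
Transfer each piece to the horizontal axis through the centroid using Ī + A·d² with d = y − 185:
  bottom flange: d = -180 mm → contributes +81 020 833 mm⁴
  web: d = 0 mm → contributes +57 166 667 mm⁴
  top flange: d = 180 mm → contributes +81 020 833 mm⁴
Total I = 219 208 333 mm⁴.
Radius of gyration: k = √(I/A) = √(219 208 333 / 10 600) = 143.81 mm.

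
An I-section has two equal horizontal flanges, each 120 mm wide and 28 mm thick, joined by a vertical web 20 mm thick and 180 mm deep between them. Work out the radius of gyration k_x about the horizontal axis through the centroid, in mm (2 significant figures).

Split into non-overlapping primitives; take the origin at the lower-left of the bounding box.
Bottom flange: 120 × 28, A = 3 360 mm², y = 14 mm, Ī = 219 520 mm⁴.
Web: 20 × 180, A = 3 600 mm², y = 118 mm, Ī = 9 720 000 mm⁴.
Top flange: 120 × 28, A = 3 360 mm², y = 222 mm, Ī = 219 520 mm⁴.
By symmetry the centroid is at mid-height, ȳ = 118 mm.
Transfer each piece to the horizontal axis through the centroid using Ī + A·d² with d = y − 118:
  bottom flange: d = -104 mm → contributes +36 561 280 mm⁴
  web: d = 0 mm → contributes +9 720 000 mm⁴
  top flange: d = 104 mm → contributes +36 561 280 mm⁴
Total I = 82 842 560 mm⁴.
Radius of gyration: k = √(I/A) = √(82 842 560 / 10 320) = 89.6 mm.

k_x ≈ 90 mm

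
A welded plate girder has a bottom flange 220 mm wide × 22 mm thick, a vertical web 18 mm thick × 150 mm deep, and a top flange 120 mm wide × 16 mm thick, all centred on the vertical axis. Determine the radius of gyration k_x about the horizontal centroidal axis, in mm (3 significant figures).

k_x ≈ 70.7 mm

Decompose the section into non-overlapping parts with the origin at the bottom-left of its bounding rectangle.
Bottom plate: 220 × 22, A = 4 840 mm², y = 11 mm, Ī = 195 213 mm⁴.
Web plate: 18 × 150, A = 2 700 mm², y = 97 mm, Ī = 5 062 500 mm⁴.
Top plate: 120 × 16, A = 1 920 mm², y = 180 mm, Ī = 40 960 mm⁴.
Centroid: ȳ = ΣA·y / ΣA = 69.846 mm.
Transfer each piece to the horizontal centroidal axis using Ī + A·d² with d = y − 69.846:
  bottom plate: d = -58.846 mm → contributes +16 955 225 mm⁴
  web plate: d = 27.154 mm → contributes +7 053 366 mm⁴
  top plate: d = 110.15 mm → contributes +23 338 196 mm⁴
Total I = 47 346 788 mm⁴.
Radius of gyration: k = √(I/A) = √(47 346 788 / 9 460) = 70.746 mm.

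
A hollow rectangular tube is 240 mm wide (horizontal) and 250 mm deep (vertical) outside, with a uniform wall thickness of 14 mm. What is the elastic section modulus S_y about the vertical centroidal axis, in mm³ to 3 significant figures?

S_y ≈ 9.31 × 10⁵ mm³

Treat the section as a set of non-overlapping primitives; coordinates are from the bounding-box lower-left.
Outer rectangle: 240 × 250, A = 60 000 mm², x = 120 mm, Ī = 288 000 000 mm⁴.
Inner void (subtracted): 212 × 222, A = 47 064 mm², x = 120 mm, Ī = 176 270 368 mm⁴.
By symmetry the centroid is at mid-width, x̄ = 120 mm.
All pieces are centred on the vertical centroidal axis, so I = ΣĪ (holes subtracted) = 111 729 632 mm⁴.
Extreme fibre distance c = 120 mm; S = I/c = 931 080 mm³.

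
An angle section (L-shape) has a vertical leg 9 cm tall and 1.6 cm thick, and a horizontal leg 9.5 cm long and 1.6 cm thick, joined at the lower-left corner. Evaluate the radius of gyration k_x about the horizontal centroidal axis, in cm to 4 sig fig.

Split into non-overlapping primitives; take the origin at the lower-left of the bounding box.
Vertical leg: 1.6 × 9, A = 14.4 cm², y = 4.5 cm, Ī = 97.2 cm⁴.
Horizontal leg (remainder): 7.9 × 1.6, A = 12.64 cm², y = 0.8 cm, Ī = 2.69653 cm⁴.
Centroid: ȳ = ΣA·y / ΣA = 2.77041 cm.
Transfer each piece to the horizontal centroidal axis using Ī + A·d² with d = y − 2.77041:
  vertical leg: d = 1.72959 cm → contributes +140.277 cm⁴
  horizontal leg (remainder): d = -1.97041 cm → contributes +51.7717 cm⁴
Total I = 192.049 cm⁴.
Radius of gyration: k = √(I/A) = √(192.049 / 27.04) = 2.66503 cm.

k_x ≈ 2.665 cm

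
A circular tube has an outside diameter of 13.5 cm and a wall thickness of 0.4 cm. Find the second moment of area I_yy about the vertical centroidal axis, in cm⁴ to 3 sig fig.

Break the section into simple shapes (no overlaps), measuring from the bottom-left corner of the bounding box.
Outer circle: ⌀13.5, A = 143.14 cm², x = 6.75 cm, Ī = 1630.4 cm⁴.
Bore (subtracted): ⌀12.7, A = 126.68 cm², x = 6.75 cm, Ī = 1 277 cm⁴.
By symmetry the centroid is at mid-width, x̄ = 6.75 cm.
All pieces are centred on the vertical centroidal axis, so I = ΣĪ (holes subtracted) = 353.46 cm⁴.

I_yy ≈ 353 cm⁴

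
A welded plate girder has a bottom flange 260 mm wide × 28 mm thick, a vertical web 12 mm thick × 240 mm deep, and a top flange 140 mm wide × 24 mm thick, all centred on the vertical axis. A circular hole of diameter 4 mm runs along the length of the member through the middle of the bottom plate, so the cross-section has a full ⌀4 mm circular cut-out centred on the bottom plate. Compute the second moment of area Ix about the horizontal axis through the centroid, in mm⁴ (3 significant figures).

Decompose the section into non-overlapping parts with the origin at the bottom-left of its bounding rectangle.
Bottom plate: 260 × 28, A = 7 280 mm², y = 14 mm, Ī = 475 627 mm⁴.
Web plate: 12 × 240, A = 2 880 mm², y = 148 mm, Ī = 13 824 000 mm⁴.
Top plate: 140 × 24, A = 3 360 mm², y = 280 mm, Ī = 161 280 mm⁴.
Hole (subtracted): ⌀4, A = 12.566 mm², y = 14 mm, Ī = 12.566 mm⁴.
Centroid: ȳ = ΣA·y / ΣA = 108.74 mm.
Transfer each piece to the horizontal axis through the centroid using Ī + A·d² with d = y − 108.74:
  bottom plate: d = -94.739 mm → contributes +65 817 030 mm⁴
  web plate: d = 39.261 mm → contributes +18 263 320 mm⁴
  top plate: d = 171.26 mm → contributes +98 711 254 mm⁴
  hole: d = -94.739 mm → contributes −112 802 mm⁴
Total I = 182 678 802 mm⁴.

Ix ≈ 1.83 × 10⁸ mm⁴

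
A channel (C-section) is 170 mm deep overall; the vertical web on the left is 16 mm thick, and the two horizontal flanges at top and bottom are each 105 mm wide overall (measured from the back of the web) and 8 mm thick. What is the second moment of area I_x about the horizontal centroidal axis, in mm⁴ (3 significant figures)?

I_x ≈ 1.59 × 10⁷ mm⁴

Decompose the section into non-overlapping parts with the origin at the bottom-left of its bounding rectangle.
Web: 16 × 170, A = 2 720 mm², y = 85 mm, Ī = 6 550 667 mm⁴.
Top flange (beyond web): 89 × 8, A = 712 mm², y = 166 mm, Ī = 3797.3 mm⁴.
Bottom flange (beyond web): 89 × 8, A = 712 mm², y = 4 mm, Ī = 3797.3 mm⁴.
By symmetry the centroid is at mid-height, ȳ = 85 mm.
Transfer each piece to the horizontal centroidal axis using Ī + A·d² with d = y − 85:
  web: d = 0 mm → contributes +6 550 667 mm⁴
  top flange (beyond web): d = 81 mm → contributes +4 675 229 mm⁴
  bottom flange (beyond web): d = -81 mm → contributes +4 675 229 mm⁴
Total I = 15 901 125 mm⁴.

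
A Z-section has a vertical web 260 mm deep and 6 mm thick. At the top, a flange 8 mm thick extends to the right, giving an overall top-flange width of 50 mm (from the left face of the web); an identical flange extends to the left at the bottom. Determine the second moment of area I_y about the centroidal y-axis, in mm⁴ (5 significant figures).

Break the section into simple shapes (no overlaps), measuring from the bottom-left corner of the bounding box.
Web: 6 × 260, A = 1 560 mm², x = 47 mm, Ī = 4 680 mm⁴.
Top flange (beyond web): 44 × 8, A = 352 mm², x = 72 mm, Ī = 56789.33 mm⁴.
Bottom flange (beyond web): 44 × 8, A = 352 mm², x = 22 mm, Ī = 56789.33 mm⁴.
Centroid: x̄ = ΣA·x / ΣA = 47 mm.
Transfer each piece to the centroidal y-axis using Ī + A·d² with d = x − 47:
  web: d = 0 mm → contributes +4 680 mm⁴
  top flange (beyond web): d = 25 mm → contributes +276789.3 mm⁴
  bottom flange (beyond web): d = -25 mm → contributes +276789.3 mm⁴
Total I = 558258.7 mm⁴.

I_y ≈ 5.5826 × 10⁵ mm⁴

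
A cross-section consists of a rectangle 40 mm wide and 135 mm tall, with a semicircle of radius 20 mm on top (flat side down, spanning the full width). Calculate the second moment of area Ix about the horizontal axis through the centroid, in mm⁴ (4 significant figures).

Ix ≈ 1.147 × 10⁷ mm⁴

Split into non-overlapping primitives; take the origin at the lower-left of the bounding box.
Rectangular body: 40 × 135, A = 5 400 mm², y = 67.5 mm, Ī = 8 201 250 mm⁴.
Semicircular cap: semicircle r = 20, A = 628.319 mm², y = 143.488 mm, Ī = 17561.1 mm⁴.
Centroid: ȳ = ΣA·y / ΣA = 75.4201 mm.
Transfer each piece to the horizontal axis through the centroid using Ī + A·d² with d = y − 75.4201:
  rectangular body: d = -7.92009 mm → contributes +8 539 980 mm⁴
  semicircular cap: d = 68.0682 mm → contributes +2 928 734 mm⁴
Total I = 11 468 715 mm⁴.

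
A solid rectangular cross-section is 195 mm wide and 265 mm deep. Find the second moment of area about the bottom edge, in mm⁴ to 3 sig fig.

I_base ≈ 1.21 × 10⁹ mm⁴

The section: 195 × 265, A = 51 675 mm², y = 132.5 mm, Ī = 302 406 406 mm⁴.
Transfer it to the bottom edge using Ī + A·d² with d = y − 0:
  the section: d = 132.5 mm → contributes +1 209 625 625 mm⁴
Total I = 1 209 625 625 mm⁴.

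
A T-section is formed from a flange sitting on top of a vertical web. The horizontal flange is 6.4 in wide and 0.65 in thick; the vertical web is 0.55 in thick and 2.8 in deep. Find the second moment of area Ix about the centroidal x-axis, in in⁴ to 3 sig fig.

Ix ≈ 4.50 in⁴

Decompose the section into non-overlapping parts with the origin at the bottom-left of its bounding rectangle.
Flange: 6.4 × 0.65, A = 4.16 in², y = 3.125 in, Ī = 0.14647 in⁴.
Web: 0.55 × 2.8, A = 1.54 in², y = 1.4 in, Ī = 1.0061 in⁴.
Centroid: ȳ = ΣA·y / ΣA = 2.6589 in.
Transfer each piece to the centroidal x-axis using Ī + A·d² with d = y − 2.6589:
  flange: d = 0.46605 in → contributes +1.05 in⁴
  web: d = -1.2589 in → contributes +3.447 in⁴
Total I = 4.497 in⁴.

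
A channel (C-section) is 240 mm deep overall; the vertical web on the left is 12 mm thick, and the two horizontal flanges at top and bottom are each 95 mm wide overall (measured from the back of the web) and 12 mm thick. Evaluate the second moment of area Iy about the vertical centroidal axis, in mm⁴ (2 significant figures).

Iy ≈ 3.8 × 10⁶ mm⁴

Split into non-overlapping primitives; take the origin at the lower-left of the bounding box.
Web: 12 × 240, A = 2 880 mm², x = 6 mm, Ī = 34 560 mm⁴.
Top flange (beyond web): 83 × 12, A = 996 mm², x = 53.5 mm, Ī = 571 787 mm⁴.
Bottom flange (beyond web): 83 × 12, A = 996 mm², x = 53.5 mm, Ī = 571 787 mm⁴.
Centroid: x̄ = ΣA·x / ΣA = 25.42 mm.
Transfer each piece to the vertical centroidal axis using Ī + A·d² with d = x − 25.42:
  web: d = -19.42 mm → contributes +1 120 845 mm⁴
  top flange (beyond web): d = 28.08 mm → contributes +1 357 053 mm⁴
  bottom flange (beyond web): d = 28.08 mm → contributes +1 357 053 mm⁴
Total I = 3 834 952 mm⁴.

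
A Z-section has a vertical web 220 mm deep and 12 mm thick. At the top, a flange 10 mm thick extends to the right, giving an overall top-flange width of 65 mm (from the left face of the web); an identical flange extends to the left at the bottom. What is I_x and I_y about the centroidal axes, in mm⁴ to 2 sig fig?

Break the section into simple shapes (no overlaps), measuring from the bottom-left corner of the bounding box.
Web: 12 × 220, A = 2 640 mm², y = 110 mm, Ī = 10 648 000 mm⁴.
Top flange (beyond web): 53 × 10, A = 530 mm², y = 215 mm, Ī = 4 417 mm⁴.
Bottom flange (beyond web): 53 × 10, A = 530 mm², y = 5 mm, Ī = 4 417 mm⁴.
Centroid: ȳ = ΣA·y / ΣA = 110 mm.
Transfer each piece to the centroidal x-axis using Ī + A·d² with d = y − 110:
  web: d = 0 mm → contributes +10 648 000 mm⁴
  top flange (beyond web): d = 105 mm → contributes +5 847 667 mm⁴
  bottom flange (beyond web): d = -105 mm → contributes +5 847 667 mm⁴
Total I = 22 343 333 mm⁴.
For the y-axis: x̄ = 59 mm.
Repeating about the centroidal y-axis gives I_y = 1 399 433 mm⁴.

I_x ≈ 2.2 × 10⁷ mm⁴, I_y ≈ 1.4 × 10⁶ mm⁴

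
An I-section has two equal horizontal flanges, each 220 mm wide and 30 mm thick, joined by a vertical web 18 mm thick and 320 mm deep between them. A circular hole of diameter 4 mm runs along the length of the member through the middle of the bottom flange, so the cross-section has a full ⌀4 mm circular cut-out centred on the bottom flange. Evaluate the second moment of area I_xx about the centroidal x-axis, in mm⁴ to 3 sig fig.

I_xx ≈ 4.54 × 10⁸ mm⁴

Treat the section as a set of non-overlapping primitives; coordinates are from the bounding-box lower-left.
Bottom flange: 220 × 30, A = 6 600 mm², y = 15 mm, Ī = 495 000 mm⁴.
Web: 18 × 320, A = 5 760 mm², y = 190 mm, Ī = 49 152 000 mm⁴.
Top flange: 220 × 30, A = 6 600 mm², y = 365 mm, Ī = 495 000 mm⁴.
Hole (subtracted): ⌀4, A = 12.566 mm², y = 15 mm, Ī = 12.566 mm⁴.
Centroid: ȳ = ΣA·y / ΣA = 190.12 mm.
Transfer each piece to the centroidal x-axis using Ī + A·d² with d = y − 190.12:
  bottom flange: d = -175.12 mm → contributes +202 888 197 mm⁴
  web: d = -0.11606 mm → contributes +49 152 078 mm⁴
  top flange: d = 174.88 mm → contributes +202 351 981 mm⁴
  hole: d = -175.12 mm → contributes −385 368 mm⁴
Total I = 454 006 887 mm⁴.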